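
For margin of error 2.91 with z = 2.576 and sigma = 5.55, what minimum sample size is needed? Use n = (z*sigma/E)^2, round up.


z*sigma/E = 2.576 * 5.55 / 2.91 = 11914/2425 ≈ 4.912990
(z*sigma/E)^2 ≈ 24.137468
round up: n = 25

25


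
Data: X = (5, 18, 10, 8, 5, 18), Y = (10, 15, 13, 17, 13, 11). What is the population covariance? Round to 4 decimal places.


Cov = (1/n)*sum((xi-xbar)(yi-ybar))
n = 6, xbar = 64/6 = 32/3 ≈ 10.666667, ybar = 79/6 ≈ 13.166667
sum((xi-xbar)(yi-ybar)) = 19/3 ≈ 6.333333
Cov = 6.333333 / 6 = 19/18 ≈ 1.055556

1.0556


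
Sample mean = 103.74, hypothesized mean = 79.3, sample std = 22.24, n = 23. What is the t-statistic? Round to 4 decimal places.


t = (xbar - mu0) / (s/sqrt(n))
xbar - mu0 = 103.74 - 79.3 = 24.44
sqrt(23) ≈ 4.79583152
s/sqrt(n) = 22.24 / 4.79583152 ≈ 4.63736057
t = 24.44 / 4.63736057 ≈ 5.270239

5.2702


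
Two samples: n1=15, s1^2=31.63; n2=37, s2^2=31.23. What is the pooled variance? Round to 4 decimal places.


sp^2 = ((n1-1)*s1^2 + (n2-1)*s2^2)/(n1+n2-2)
(n1-1)*s1^2 = 14 * 31.63 = 442.82
(n2-1)*s2^2 = 36 * 31.23 = 1124.28
numerator = 442.82 + 1124.28 = 1567.1
n1+n2-2 = 50
sp^2 = 1567.1 / 50 = 31.342

31.3420


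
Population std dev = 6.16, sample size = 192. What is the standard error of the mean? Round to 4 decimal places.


SE = sigma / sqrt(n)
sqrt(192) ≈ 13.856406
SE = 6.16 / 13.856406 ≈ 0.444560

0.4446


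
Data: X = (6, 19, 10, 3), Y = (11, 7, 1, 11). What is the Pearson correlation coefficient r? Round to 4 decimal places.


r = sum((xi-xbar)(yi-ybar)) / sqrt(sum((xi-xbar)^2) * sum((yi-ybar)^2))
n = 4, xbar = 38/4 = 9.5, ybar = 30/4 = 7.5
Sxy = sum((xi-xbar)(yi-ybar)) = -43
Sxx = sum((xi-xbar)^2) = 145
Syy = sum((yi-ybar)^2) = 67
sqrt(Sxx*Syy) ≈ 98.564700
r = Sxy / sqrt(Sxx*Syy) = -43 / 98.564700 ≈ -0.436262

-0.4363


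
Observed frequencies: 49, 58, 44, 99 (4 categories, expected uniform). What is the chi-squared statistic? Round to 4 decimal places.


chi2 = sum((O-E)^2/E), E = total/4
total = 250, E = 250/4 = 62.5
(49 - 62.5)^2 / 62.5 = 182.25 / 62.5 = 2.916
(58 - 62.5)^2 / 62.5 = 20.25 / 62.5 = 0.324
(44 - 62.5)^2 / 62.5 = 342.25 / 62.5 = 5.476
(99 - 62.5)^2 / 62.5 = 1332.25 / 62.5 = 21.316
chi2 = 30.032

30.0320


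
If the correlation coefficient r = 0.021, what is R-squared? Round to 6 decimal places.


R^2 = r^2 = (0.021)^2 = 0.000441

0.000441


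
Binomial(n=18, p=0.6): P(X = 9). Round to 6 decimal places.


P = C(n,k) * p^k * (1-p)^(n-k)
C(18,9) = 48620
p^k = 0.6^9 ≈ 0.01007770
(1-p)^(n-k) = 0.4^9 = 0.000262144
P = 48620 * 0.01007770 * 0.000262144 ≈ 0.128445

0.128445


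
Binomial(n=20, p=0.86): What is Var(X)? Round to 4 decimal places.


Var = n*p*(1-p) = 20 * 0.86 * 0.14 = 2.408

2.4080


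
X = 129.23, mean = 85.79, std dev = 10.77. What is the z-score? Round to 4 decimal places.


z = (X - mu) / sigma
X - mu = 129.23 - 85.79 = 43.44
z = 43.44 / 10.77 = 1448/359 ≈ 4.033426

4.0334


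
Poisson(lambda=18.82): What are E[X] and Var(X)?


E[X] = Var(X) = lambda = 18.82

18.82, 18.82


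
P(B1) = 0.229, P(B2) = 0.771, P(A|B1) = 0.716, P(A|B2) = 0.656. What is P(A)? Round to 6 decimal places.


P(A) = P(A|B1)*P(B1) + P(A|B2)*P(B2)
P(A|B1)*P(B1) = 0.716 * 0.229 = 0.163964
P(A|B2)*P(B2) = 0.656 * 0.771 = 0.505776
P(A) = 0.163964 + 0.505776 = 0.66974

0.669740


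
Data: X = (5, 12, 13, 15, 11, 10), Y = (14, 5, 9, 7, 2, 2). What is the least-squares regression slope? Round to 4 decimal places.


b = sum((xi-xbar)(yi-ybar)) / sum((xi-xbar)^2)
n = 6, xbar = 66/6 = 11, ybar = 39/6 = 6.5
Sxy = sum((xi-xbar)(yi-ybar)) = -35
Sxx = sum((xi-xbar)^2) = 58
b = Sxy / Sxx = -35/58 ≈ -0.603448

-0.6034


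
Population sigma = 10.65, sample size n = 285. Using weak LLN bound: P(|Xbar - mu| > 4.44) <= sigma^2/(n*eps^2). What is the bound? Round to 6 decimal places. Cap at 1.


bound = min(1, sigma^2/(n*eps^2))
sigma^2 = 10.65^2 = 113.4225
n*eps^2 = 285 * 4.44^2 = 285 * 19.7136 = 5618.376
sigma^2/(n*eps^2) = 113.4225 / 5618.376 ≈ 0.02018777

0.020188


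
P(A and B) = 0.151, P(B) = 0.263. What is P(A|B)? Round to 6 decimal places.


P(A|B) = P(A and B) / P(B) = 0.151 / 0.263 = 151/263 ≈ 0.57414449

0.574144


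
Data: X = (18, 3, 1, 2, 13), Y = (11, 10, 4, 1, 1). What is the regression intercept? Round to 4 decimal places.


a = ybar - b*xbar, where b = sum((xi-xbar)(yi-ybar)) / sum((xi-xbar)^2)
n = 5, xbar = 37/5 = 7.4, ybar = 27/5 = 5.4
Sxy = sum((xi-xbar)(yi-ybar)) = 47.2
Sxx = sum((xi-xbar)^2) = 233.2
b = Sxy / Sxx = 118/583 ≈ 0.202401
a = 5.4 - 0.202401 * 7.4 = 2275/583 ≈ 3.902230

3.9022


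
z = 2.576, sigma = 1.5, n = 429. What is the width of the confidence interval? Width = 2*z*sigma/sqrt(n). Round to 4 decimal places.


width = 2*z*sigma/sqrt(n)
2*z*sigma = 2 * 2.576 * 1.5 = 7.728
sqrt(429) ≈ 20.712315
width = 7.728 / 20.712315 ≈ 0.373111

0.3731


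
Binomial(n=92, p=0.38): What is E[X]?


E[X] = n*p = 92 * 0.38 = 34.96

34.96


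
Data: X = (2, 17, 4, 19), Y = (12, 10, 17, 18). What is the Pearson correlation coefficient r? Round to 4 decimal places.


r = sum((xi-xbar)(yi-ybar)) / sqrt(sum((xi-xbar)^2) * sum((yi-ybar)^2))
n = 4, xbar = 42/4 = 10.5, ybar = 57/4 = 14.25
Sxy = sum((xi-xbar)(yi-ybar)) = 5.5
Sxx = sum((xi-xbar)^2) = 229
Syy = sum((yi-ybar)^2) = 44.75
sqrt(Sxx*Syy) ≈ 101.231171
r = Sxy / sqrt(Sxx*Syy) = 5.5 / 101.231171 ≈ 0.054331

0.0543


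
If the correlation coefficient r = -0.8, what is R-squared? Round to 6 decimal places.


R^2 = r^2 = (-0.8)^2 = 0.64

0.640000


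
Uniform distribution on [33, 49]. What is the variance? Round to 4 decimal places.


Var = (b-a)^2 / 12
(b-a)^2 = (49 - 33)^2 = 256
Var = 256/12 ≈ 21.333333

21.3333


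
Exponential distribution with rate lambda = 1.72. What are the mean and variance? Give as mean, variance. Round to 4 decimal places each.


mean = 1/lam, var = 1/lam^2
mean = 1 / 1.72 = 25/43 ≈ 0.581395
lam^2 = 1.72^2 = 2.9584
var = 1 / 2.9584 = 625/1849 ≈ 0.338021

0.5814, 0.3380


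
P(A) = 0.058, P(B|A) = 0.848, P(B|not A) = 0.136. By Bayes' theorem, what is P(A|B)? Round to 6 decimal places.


P(A|B) = P(B|A)*P(A) / P(B), P(B) = P(B|A)*P(A) + P(B|not A)*P(not A)
P(B|A)*P(A) = 0.848 * 0.058 = 0.049184
P(B|not A)*P(not A) = 0.136 * 0.942 = 0.128112
P(B) = 0.049184 + 0.128112 = 0.177296
P(A|B) = 0.049184 / 0.177296 ≈ 0.27741179

0.277412


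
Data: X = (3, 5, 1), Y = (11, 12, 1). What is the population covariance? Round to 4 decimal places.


Cov = (1/n)*sum((xi-xbar)(yi-ybar))
n = 3, xbar = 9/3 = 3, ybar = 24/3 = 8
sum((xi-xbar)(yi-ybar)) = 22
Cov = 22 / 3 = 22/3 ≈ 7.333333

7.3333


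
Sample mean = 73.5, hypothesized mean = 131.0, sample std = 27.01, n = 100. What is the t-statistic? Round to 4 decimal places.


t = (xbar - mu0) / (s/sqrt(n))
xbar - mu0 = 73.5 - 131.0 = -57.5
sqrt(100) = 10
s/sqrt(n) = 27.01 / 10 = 2.701
t = -57.5 / 2.701 = -57500/2701 ≈ -21.288412

-21.2884


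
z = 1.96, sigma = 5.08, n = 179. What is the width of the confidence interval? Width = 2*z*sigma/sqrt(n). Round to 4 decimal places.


width = 2*z*sigma/sqrt(n)
2*z*sigma = 2 * 1.96 * 5.08 = 19.9136
sqrt(179) ≈ 13.379088
width = 19.9136 / 13.379088 ≈ 1.488412

1.4884


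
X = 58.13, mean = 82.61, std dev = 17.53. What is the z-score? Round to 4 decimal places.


z = (X - mu) / sigma
X - mu = 58.13 - 82.61 = -24.48
z = -24.48 / 17.53 = -2448/1753 ≈ -1.396463

-1.3965


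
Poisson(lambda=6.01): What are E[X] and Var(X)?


E[X] = Var(X) = lambda = 6.01

6.01, 6.01


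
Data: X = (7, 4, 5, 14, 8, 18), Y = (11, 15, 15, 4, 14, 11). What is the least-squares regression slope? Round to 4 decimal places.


b = sum((xi-xbar)(yi-ybar)) / sum((xi-xbar)^2)
n = 6, xbar = 56/6 = 28/3 ≈ 9.333333, ybar = 70/6 = 35/3 ≈ 11.666667
Sxy = sum((xi-xbar)(yi-ybar)) = -226/3 ≈ -75.333333
Sxx = sum((xi-xbar)^2) = 454/3 ≈ 151.333333
b = Sxy / Sxx = -113/227 ≈ -0.497797

-0.4978


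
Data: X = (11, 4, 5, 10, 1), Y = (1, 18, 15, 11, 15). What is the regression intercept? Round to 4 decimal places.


a = ybar - b*xbar, where b = sum((xi-xbar)(yi-ybar)) / sum((xi-xbar)^2)
n = 5, xbar = 31/5 = 6.2, ybar = 60/5 = 12
Sxy = sum((xi-xbar)(yi-ybar)) = -89
Sxx = sum((xi-xbar)^2) = 70.8
b = Sxy / Sxx = -445/354 ≈ -1.257062
a = 12 - (-1.257062) * 6.2 = 7007/354 ≈ 19.793785

19.7938


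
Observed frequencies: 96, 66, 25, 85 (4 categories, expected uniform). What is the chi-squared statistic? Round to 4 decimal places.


chi2 = sum((O-E)^2/E), E = total/4
total = 272, E = 272/4 = 68
(96 - 68)^2 / 68 = 784 / 68 = 196/17 ≈ 11.529412
(66 - 68)^2 / 68 = 4 / 68 = 1/17 ≈ 0.058824
(25 - 68)^2 / 68 = 1849 / 68 = 1849/68 ≈ 27.191176
(85 - 68)^2 / 68 = 289 / 68 = 4.25
chi2 = 1463/34 ≈ 43.029412

43.0294


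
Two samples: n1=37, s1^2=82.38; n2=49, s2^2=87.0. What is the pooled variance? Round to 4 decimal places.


sp^2 = ((n1-1)*s1^2 + (n2-1)*s2^2)/(n1+n2-2)
(n1-1)*s1^2 = 36 * 82.38 = 2965.68
(n2-1)*s2^2 = 48 * 87.0 = 4176
numerator = 2965.68 + 4176 = 7141.68
n1+n2-2 = 84
sp^2 = 7141.68 / 84 = 85.02

85.0200


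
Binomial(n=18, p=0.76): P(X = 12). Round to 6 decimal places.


P = C(n,k) * p^k * (1-p)^(n-k)
C(18,12) = 18564
p^k = 0.76^12 ≈ 0.03713326
(1-p)^(n-k) = 0.24^6 ≈ 0.0001911030
P = 18564 * 0.03713326 * 0.0001911030 ≈ 0.131735

0.131735


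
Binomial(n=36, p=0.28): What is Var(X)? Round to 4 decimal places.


Var = n*p*(1-p) = 36 * 0.28 * 0.72 = 7.2576

7.2576


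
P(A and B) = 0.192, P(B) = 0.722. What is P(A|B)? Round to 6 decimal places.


P(A|B) = P(A and B) / P(B) = 0.192 / 0.722 = 96/361 ≈ 0.26592798

0.265928


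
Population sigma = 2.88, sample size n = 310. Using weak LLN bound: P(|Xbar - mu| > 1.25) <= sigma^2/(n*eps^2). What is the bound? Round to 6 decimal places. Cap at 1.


bound = min(1, sigma^2/(n*eps^2))
sigma^2 = 2.88^2 = 8.2944
n*eps^2 = 310 * 1.25^2 = 310 * 1.5625 = 484.375
sigma^2/(n*eps^2) = 8.2944 / 484.375 ≈ 0.01712392

0.017124


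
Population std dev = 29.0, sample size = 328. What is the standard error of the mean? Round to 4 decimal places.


SE = sigma / sqrt(n)
sqrt(328) ≈ 18.110770
SE = 29.0 / 18.110770 ≈ 1.601257

1.6013


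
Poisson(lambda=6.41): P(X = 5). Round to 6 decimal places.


P = e^(-lam) * lam^k / k!
e^(-6.41) ≈ 0.001645025
lam^k = 6.41^5 ≈ 10821.566874
k! = 5! = 120
P = 0.001645025 * 10821.566874 / 120 ≈ 0.148348

0.148348


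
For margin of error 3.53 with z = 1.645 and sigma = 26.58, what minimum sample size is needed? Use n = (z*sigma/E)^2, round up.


z*sigma/E = 1.645 * 26.58 / 3.53 ≈ 12.386431
(z*sigma/E)^2 ≈ 153.423663
round up: n = 154

154


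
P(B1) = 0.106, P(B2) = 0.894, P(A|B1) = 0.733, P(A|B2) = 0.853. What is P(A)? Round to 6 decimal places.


P(A) = P(A|B1)*P(B1) + P(A|B2)*P(B2)
P(A|B1)*P(B1) = 0.733 * 0.106 = 0.077698
P(A|B2)*P(B2) = 0.853 * 0.894 = 0.762582
P(A) = 0.077698 + 0.762582 = 0.84028

0.840280


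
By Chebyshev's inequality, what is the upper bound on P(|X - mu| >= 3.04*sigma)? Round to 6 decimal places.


P <= 1/k^2
k^2 = 3.04^2 = 9.2416
1/k^2 = 1 / 9.2416 = 625/5776 ≈ 0.10820637

0.108206


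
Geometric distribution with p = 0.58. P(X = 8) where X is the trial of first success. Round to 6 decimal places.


P = (1-p)^(k-1) * p
(1-p)^(k-1) = 0.42^7 ≈ 0.002305393
P = 0.002305393 * 0.58 ≈ 0.001337128

0.001337


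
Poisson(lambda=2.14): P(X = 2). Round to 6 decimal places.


P = e^(-lam) * lam^k / k!
e^(-2.14) ≈ 0.1176548
lam^k = 2.14^2 = 4.5796
k! = 2! = 2
P = 0.1176548 * 4.5796 / 2 ≈ 0.269406

0.269406


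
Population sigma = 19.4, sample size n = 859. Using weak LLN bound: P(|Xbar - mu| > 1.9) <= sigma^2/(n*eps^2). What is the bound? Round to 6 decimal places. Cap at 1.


bound = min(1, sigma^2/(n*eps^2))
sigma^2 = 19.4^2 = 376.36
n*eps^2 = 859 * 1.9^2 = 859 * 3.61 = 3100.99
sigma^2/(n*eps^2) = 376.36 / 3100.99 ≈ 0.12136769

0.121368


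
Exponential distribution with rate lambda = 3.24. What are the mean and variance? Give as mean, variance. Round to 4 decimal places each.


mean = 1/lam, var = 1/lam^2
mean = 1 / 3.24 = 25/81 ≈ 0.308642
lam^2 = 3.24^2 = 10.4976
var = 1 / 10.4976 = 625/6561 ≈ 0.095260

0.3086, 0.0953


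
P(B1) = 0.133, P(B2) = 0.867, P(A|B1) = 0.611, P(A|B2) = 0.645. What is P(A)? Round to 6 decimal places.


P(A) = P(A|B1)*P(B1) + P(A|B2)*P(B2)
P(A|B1)*P(B1) = 0.611 * 0.133 = 0.081263
P(A|B2)*P(B2) = 0.645 * 0.867 = 0.559215
P(A) = 0.081263 + 0.559215 = 0.640478

0.640478


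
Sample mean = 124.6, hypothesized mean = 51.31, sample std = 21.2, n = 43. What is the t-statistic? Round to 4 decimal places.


t = (xbar - mu0) / (s/sqrt(n))
xbar - mu0 = 124.6 - 51.31 = 73.29
sqrt(43) ≈ 6.55743852
s/sqrt(n) = 21.2 / 6.55743852 ≈ 3.23296969
t = 73.29 / 3.23296969 ≈ 22.669560

22.6696


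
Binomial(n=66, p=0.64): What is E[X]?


E[X] = n*p = 66 * 0.64 = 42.24

42.24


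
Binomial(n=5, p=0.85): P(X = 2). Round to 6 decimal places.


P = C(n,k) * p^k * (1-p)^(n-k)
C(5,2) = 10
p^k = 0.85^2 = 0.7225
(1-p)^(n-k) = 0.15^3 = 0.003375
P = 10 * 0.7225 * 0.003375 ≈ 0.024384

0.024384


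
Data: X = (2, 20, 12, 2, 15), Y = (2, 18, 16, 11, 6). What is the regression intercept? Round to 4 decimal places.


a = ybar - b*xbar, where b = sum((xi-xbar)(yi-ybar)) / sum((xi-xbar)^2)
n = 5, xbar = 51/5 = 10.2, ybar = 53/5 = 10.6
Sxy = sum((xi-xbar)(yi-ybar)) = 127.4
Sxx = sum((xi-xbar)^2) = 256.8
b = Sxy / Sxx = 637/1284 ≈ 0.496106
a = 10.6 - 0.496106 * 10.2 = 2371/428 ≈ 5.539720

5.5397


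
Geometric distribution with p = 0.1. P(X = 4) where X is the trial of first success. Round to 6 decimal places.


P = (1-p)^(k-1) * p
(1-p)^(k-1) = 0.9^3 = 0.729
P = 0.729 * 0.1 = 0.0729

0.072900


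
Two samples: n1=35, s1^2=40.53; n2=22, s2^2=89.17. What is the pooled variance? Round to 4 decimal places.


sp^2 = ((n1-1)*s1^2 + (n2-1)*s2^2)/(n1+n2-2)
(n1-1)*s1^2 = 34 * 40.53 = 1378.02
(n2-1)*s2^2 = 21 * 89.17 = 1872.57
numerator = 1378.02 + 1872.57 = 3250.59
n1+n2-2 = 55
sp^2 = 3250.59 / 55 = 325059/5500 ≈ 59.101636

59.1016


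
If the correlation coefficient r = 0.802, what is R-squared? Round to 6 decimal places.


R^2 = r^2 = (0.802)^2 = 0.643204

0.643204


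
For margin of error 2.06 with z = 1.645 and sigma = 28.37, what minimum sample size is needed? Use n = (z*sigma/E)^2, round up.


z*sigma/E = 1.645 * 28.37 / 2.06 ≈ 22.654684
(z*sigma/E)^2 ≈ 513.234728
round up: n = 514

514


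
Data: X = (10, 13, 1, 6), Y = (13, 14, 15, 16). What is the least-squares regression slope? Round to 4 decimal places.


b = sum((xi-xbar)(yi-ybar)) / sum((xi-xbar)^2)
n = 4, xbar = 30/4 = 7.5, ybar = 58/4 = 14.5
Sxy = sum((xi-xbar)(yi-ybar)) = -12
Sxx = sum((xi-xbar)^2) = 81
b = Sxy / Sxx = -4/27 ≈ -0.148148

-0.1481


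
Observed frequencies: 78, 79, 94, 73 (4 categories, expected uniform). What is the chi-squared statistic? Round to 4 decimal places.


chi2 = sum((O-E)^2/E), E = total/4
total = 324, E = 324/4 = 81
(78 - 81)^2 / 81 = 9 / 81 = 1/9 ≈ 0.111111
(79 - 81)^2 / 81 = 4 / 81 = 4/81 ≈ 0.049383
(94 - 81)^2 / 81 = 169 / 81 = 169/81 ≈ 2.086420
(73 - 81)^2 / 81 = 64 / 81 = 64/81 ≈ 0.790123
chi2 = 82/27 ≈ 3.037037

3.0370


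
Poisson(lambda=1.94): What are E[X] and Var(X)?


E[X] = Var(X) = lambda = 1.94

1.94, 1.94


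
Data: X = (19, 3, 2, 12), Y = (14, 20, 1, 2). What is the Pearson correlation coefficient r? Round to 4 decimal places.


r = sum((xi-xbar)(yi-ybar)) / sqrt(sum((xi-xbar)^2) * sum((yi-ybar)^2))
n = 4, xbar = 36/4 = 9, ybar = 37/4 = 9.25
Sxy = sum((xi-xbar)(yi-ybar)) = 19
Sxx = sum((xi-xbar)^2) = 194
Syy = sum((yi-ybar)^2) = 258.75
sqrt(Sxx*Syy) ≈ 224.047986
r = Sxy / sqrt(Sxx*Syy) = 19 / 224.047986 ≈ 0.084803

0.0848


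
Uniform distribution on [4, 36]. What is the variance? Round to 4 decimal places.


Var = (b-a)^2 / 12
(b-a)^2 = (36 - 4)^2 = 1024
Var = 1024/12 ≈ 85.333333

85.3333


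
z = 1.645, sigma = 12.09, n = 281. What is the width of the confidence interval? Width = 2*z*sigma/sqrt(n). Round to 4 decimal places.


width = 2*z*sigma/sqrt(n)
2*z*sigma = 2 * 1.645 * 12.09 = 39.7761
sqrt(281) ≈ 16.763055
width = 39.7761 / 16.763055 ≈ 2.372843

2.3728


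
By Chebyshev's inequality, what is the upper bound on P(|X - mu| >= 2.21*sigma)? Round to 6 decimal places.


P <= 1/k^2
k^2 = 2.21^2 = 4.8841
1/k^2 = 1 / 4.8841 ≈ 0.20474601

0.204746


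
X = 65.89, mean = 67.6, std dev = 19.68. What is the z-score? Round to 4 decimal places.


z = (X - mu) / sigma
X - mu = 65.89 - 67.6 = -1.71
z = -1.71 / 19.68 = -57/656 ≈ -0.086890

-0.0869


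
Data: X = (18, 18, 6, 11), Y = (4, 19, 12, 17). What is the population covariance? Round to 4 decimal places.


Cov = (1/n)*sum((xi-xbar)(yi-ybar))
n = 4, xbar = 53/4 = 13.25, ybar = 52/4 = 13
sum((xi-xbar)(yi-ybar)) = -16
Cov = -16 / 4 = -4

-4.0000


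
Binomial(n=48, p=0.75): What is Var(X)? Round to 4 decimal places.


Var = n*p*(1-p) = 48 * 0.75 * 0.25 = 9

9.0000


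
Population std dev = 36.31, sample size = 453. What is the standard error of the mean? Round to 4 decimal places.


SE = sigma / sqrt(n)
sqrt(453) ≈ 21.283797
SE = 36.31 / 21.283797 ≈ 1.705993

1.7060


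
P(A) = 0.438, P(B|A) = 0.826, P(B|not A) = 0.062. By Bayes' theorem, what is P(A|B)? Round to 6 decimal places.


P(A|B) = P(B|A)*P(A) / P(B), P(B) = P(B|A)*P(A) + P(B|not A)*P(not A)
P(B|A)*P(A) = 0.826 * 0.438 = 0.361788
P(B|not A)*P(not A) = 0.062 * 0.562 = 0.034844
P(B) = 0.361788 + 0.034844 = 0.396632
P(A|B) = 0.361788 / 0.396632 ≈ 0.91215031

0.912150


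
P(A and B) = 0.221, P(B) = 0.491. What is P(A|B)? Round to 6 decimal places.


P(A|B) = P(A and B) / P(B) = 0.221 / 0.491 = 221/491 ≈ 0.45010183

0.450102


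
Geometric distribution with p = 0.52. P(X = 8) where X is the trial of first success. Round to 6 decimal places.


P = (1-p)^(k-1) * p
(1-p)^(k-1) = 0.48^7 ≈ 0.005870683
P = 0.005870683 * 0.52 ≈ 0.003052755

0.003053


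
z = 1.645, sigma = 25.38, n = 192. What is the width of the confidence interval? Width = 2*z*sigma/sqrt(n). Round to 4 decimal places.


width = 2*z*sigma/sqrt(n)
2*z*sigma = 2 * 1.645 * 25.38 = 83.5002
sqrt(192) ≈ 13.856406
width = 83.5002 / 13.856406 ≈ 6.026108

6.0261


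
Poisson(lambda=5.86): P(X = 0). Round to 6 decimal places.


P = e^(-lam) * lam^k / k!
e^(-5.86) ≈ 0.002851244
lam^k = 5.86^0 = 1
k! = 0! = 1
P = 0.002851244 * 1 / 1 ≈ 0.002851

0.002851


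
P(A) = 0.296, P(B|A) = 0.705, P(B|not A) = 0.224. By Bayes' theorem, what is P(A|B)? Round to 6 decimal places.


P(A|B) = P(B|A)*P(A) / P(B), P(B) = P(B|A)*P(A) + P(B|not A)*P(not A)
P(B|A)*P(A) = 0.705 * 0.296 = 0.20868
P(B|not A)*P(not A) = 0.224 * 0.704 = 0.157696
P(B) = 0.20868 + 0.157696 = 0.366376
P(A|B) = 0.20868 / 0.366376 ≈ 0.56957879

0.569579


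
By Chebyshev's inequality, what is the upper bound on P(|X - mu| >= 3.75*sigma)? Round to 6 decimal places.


P <= 1/k^2
k^2 = 3.75^2 = 14.0625
1/k^2 = 1 / 14.0625 = 16/225 ≈ 0.07111111

0.071111


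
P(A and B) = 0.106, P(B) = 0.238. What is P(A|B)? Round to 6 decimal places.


P(A|B) = P(A and B) / P(B) = 0.106 / 0.238 = 53/119 ≈ 0.44537815

0.445378


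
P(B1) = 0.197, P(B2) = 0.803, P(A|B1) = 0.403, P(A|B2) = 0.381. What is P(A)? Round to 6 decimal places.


P(A) = P(A|B1)*P(B1) + P(A|B2)*P(B2)
P(A|B1)*P(B1) = 0.403 * 0.197 = 0.079391
P(A|B2)*P(B2) = 0.381 * 0.803 = 0.305943
P(A) = 0.079391 + 0.305943 = 0.385334

0.385334


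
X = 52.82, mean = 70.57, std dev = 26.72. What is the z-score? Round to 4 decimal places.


z = (X - mu) / sigma
X - mu = 52.82 - 70.57 = -17.75
z = -17.75 / 26.72 = -1775/2672 ≈ -0.664296

-0.6643


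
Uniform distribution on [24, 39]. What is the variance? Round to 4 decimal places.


Var = (b-a)^2 / 12
(b-a)^2 = (39 - 24)^2 = 225
Var = 225/12 = 18.75

18.7500


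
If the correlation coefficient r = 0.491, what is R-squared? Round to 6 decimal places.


R^2 = r^2 = (0.491)^2 = 0.241081

0.241081


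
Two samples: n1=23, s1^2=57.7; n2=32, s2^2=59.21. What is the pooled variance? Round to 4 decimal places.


sp^2 = ((n1-1)*s1^2 + (n2-1)*s2^2)/(n1+n2-2)
(n1-1)*s1^2 = 22 * 57.7 = 1269.4
(n2-1)*s2^2 = 31 * 59.21 = 1835.51
numerator = 1269.4 + 1835.51 = 3104.91
n1+n2-2 = 53
sp^2 = 3104.91 / 53 = 310491/5300 ≈ 58.583208

58.5832


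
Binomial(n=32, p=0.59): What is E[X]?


E[X] = n*p = 32 * 0.59 = 18.88

18.88


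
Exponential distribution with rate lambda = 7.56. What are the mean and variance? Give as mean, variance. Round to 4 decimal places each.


mean = 1/lam, var = 1/lam^2
mean = 1 / 7.56 = 25/189 ≈ 0.132275
lam^2 = 7.56^2 = 57.1536
var = 1 / 57.1536 ≈ 0.017497

0.1323, 0.0175


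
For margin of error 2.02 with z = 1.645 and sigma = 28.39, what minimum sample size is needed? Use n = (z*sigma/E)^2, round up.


z*sigma/E = 1.645 * 28.39 / 2.02 ≈ 23.119579
(z*sigma/E)^2 ≈ 534.514943
round up: n = 535

535


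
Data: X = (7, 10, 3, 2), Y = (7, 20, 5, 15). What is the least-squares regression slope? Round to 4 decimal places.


b = sum((xi-xbar)(yi-ybar)) / sum((xi-xbar)^2)
n = 4, xbar = 22/4 = 5.5, ybar = 47/4 = 11.75
Sxy = sum((xi-xbar)(yi-ybar)) = 35.5
Sxx = sum((xi-xbar)^2) = 41
b = Sxy / Sxx = 71/82 ≈ 0.865854

0.8659


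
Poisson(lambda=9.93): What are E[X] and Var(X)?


E[X] = Var(X) = lambda = 9.93

9.93, 9.93


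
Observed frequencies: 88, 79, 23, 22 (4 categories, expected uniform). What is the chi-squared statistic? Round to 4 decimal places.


chi2 = sum((O-E)^2/E), E = total/4
total = 212, E = 212/4 = 53
(88 - 53)^2 / 53 = 1225 / 53 = 1225/53 ≈ 23.113208
(79 - 53)^2 / 53 = 676 / 53 = 676/53 ≈ 12.754717
(23 - 53)^2 / 53 = 900 / 53 = 900/53 ≈ 16.981132
(22 - 53)^2 / 53 = 961 / 53 = 961/53 ≈ 18.132075
chi2 = 3762/53 ≈ 70.981132

70.9811


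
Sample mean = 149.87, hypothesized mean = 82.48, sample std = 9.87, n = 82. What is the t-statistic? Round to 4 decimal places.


t = (xbar - mu0) / (s/sqrt(n))
xbar - mu0 = 149.87 - 82.48 = 67.39
sqrt(82) ≈ 9.05538514
s/sqrt(n) = 9.87 / 9.05538514 ≈ 1.08995916
t = 67.39 / 1.08995916 ≈ 61.828005

61.8280


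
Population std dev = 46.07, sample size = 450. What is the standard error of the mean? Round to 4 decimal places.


SE = sigma / sqrt(n)
sqrt(450) ≈ 21.213203
SE = 46.07 / 21.213203 ≈ 2.171761

2.1718


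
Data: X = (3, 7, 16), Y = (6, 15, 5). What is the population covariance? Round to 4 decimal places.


Cov = (1/n)*sum((xi-xbar)(yi-ybar))
n = 3, xbar = 26/3 ≈ 8.666667, ybar = 26/3 ≈ 8.666667
sum((xi-xbar)(yi-ybar)) = -67/3 ≈ -22.333333
Cov = -22.333333 / 3 = -67/9 ≈ -7.444444

-7.4444


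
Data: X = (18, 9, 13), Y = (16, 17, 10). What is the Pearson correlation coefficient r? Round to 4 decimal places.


r = sum((xi-xbar)(yi-ybar)) / sqrt(sum((xi-xbar)^2) * sum((yi-ybar)^2))
n = 3, xbar = 40/3 ≈ 13.333333, ybar = 43/3 ≈ 14.333333
Sxy = sum((xi-xbar)(yi-ybar)) = -7/3 ≈ -2.333333
Sxx = sum((xi-xbar)^2) = 122/3 ≈ 40.666667
Syy = sum((yi-ybar)^2) = 86/3 ≈ 28.666667
sqrt(Sxx*Syy) ≈ 34.143488
r = Sxy / sqrt(Sxx*Syy) = -2.333333 / 34.143488 ≈ -0.068339

-0.0683


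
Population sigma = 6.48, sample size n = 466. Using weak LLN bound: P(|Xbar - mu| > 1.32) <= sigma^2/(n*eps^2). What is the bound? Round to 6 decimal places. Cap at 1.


bound = min(1, sigma^2/(n*eps^2))
sigma^2 = 6.48^2 = 41.9904
n*eps^2 = 466 * 1.32^2 = 466 * 1.7424 = 811.9584
sigma^2/(n*eps^2) = 41.9904 / 811.9584 ≈ 0.05171496

0.051715


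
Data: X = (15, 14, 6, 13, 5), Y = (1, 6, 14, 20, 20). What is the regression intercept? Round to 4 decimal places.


a = ybar - b*xbar, where b = sum((xi-xbar)(yi-ybar)) / sum((xi-xbar)^2)
n = 5, xbar = 53/5 = 10.6, ybar = 61/5 = 12.2
Sxy = sum((xi-xbar)(yi-ybar)) = -103.6
Sxx = sum((xi-xbar)^2) = 89.2
b = Sxy / Sxx = -259/223 ≈ -1.161435
a = 12.2 - (-1.161435) * 10.6 = 5466/223 ≈ 24.511211

24.5112


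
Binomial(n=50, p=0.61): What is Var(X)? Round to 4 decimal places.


Var = n*p*(1-p) = 50 * 0.61 * 0.39 = 11.895

11.8950


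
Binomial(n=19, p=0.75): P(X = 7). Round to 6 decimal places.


P = C(n,k) * p^k * (1-p)^(n-k)
C(19,7) = 50388
p^k = 0.75^7 ≈ 0.1334839
(1-p)^(n-k) = 0.25^12 ≈ 0.00000005960464
P = 50388 * 0.1334839 * 0.00000005960464 ≈ 0.000401

0.000401


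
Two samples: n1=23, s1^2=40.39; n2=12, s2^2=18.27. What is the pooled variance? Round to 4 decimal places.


sp^2 = ((n1-1)*s1^2 + (n2-1)*s2^2)/(n1+n2-2)
(n1-1)*s1^2 = 22 * 40.39 = 888.58
(n2-1)*s2^2 = 11 * 18.27 = 200.97
numerator = 888.58 + 200.97 = 1089.55
n1+n2-2 = 33
sp^2 = 1089.55 / 33 = 1981/60 ≈ 33.016667

33.0167


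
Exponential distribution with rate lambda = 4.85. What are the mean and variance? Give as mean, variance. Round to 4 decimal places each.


mean = 1/lam, var = 1/lam^2
mean = 1 / 4.85 = 20/97 ≈ 0.206186
lam^2 = 4.85^2 = 23.5225
var = 1 / 23.5225 = 400/9409 ≈ 0.042512

0.2062, 0.0425


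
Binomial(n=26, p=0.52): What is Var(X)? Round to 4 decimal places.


Var = n*p*(1-p) = 26 * 0.52 * 0.48 = 6.4896

6.4896


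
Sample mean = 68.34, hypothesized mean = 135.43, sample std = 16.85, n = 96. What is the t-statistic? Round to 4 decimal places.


t = (xbar - mu0) / (s/sqrt(n))
xbar - mu0 = 68.34 - 135.43 = -67.09
sqrt(96) ≈ 9.79795897
s/sqrt(n) = 16.85 / 9.79795897 ≈ 1.71974592
t = -67.09 / 1.71974592 ≈ -39.011577

-39.0116


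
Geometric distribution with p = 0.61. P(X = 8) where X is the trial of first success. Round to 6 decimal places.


P = (1-p)^(k-1) * p
(1-p)^(k-1) = 0.39^7 ≈ 0.001372310
P = 0.001372310 * 0.61 ≈ 0.0008371091

0.000837


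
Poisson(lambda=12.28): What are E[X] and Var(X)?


E[X] = Var(X) = lambda = 12.28

12.28, 12.28


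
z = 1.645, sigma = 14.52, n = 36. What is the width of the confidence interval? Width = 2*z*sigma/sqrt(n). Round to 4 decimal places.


width = 2*z*sigma/sqrt(n)
2*z*sigma = 2 * 1.645 * 14.52 = 47.7708
sqrt(36) = 6
width = 47.7708 / 6 = 7.9618

7.9618


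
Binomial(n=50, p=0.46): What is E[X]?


E[X] = n*p = 50 * 0.46 = 23

23


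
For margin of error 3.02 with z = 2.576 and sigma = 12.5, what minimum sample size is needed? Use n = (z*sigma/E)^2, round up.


z*sigma/E = 2.576 * 12.5 / 3.02 = 1610/151 ≈ 10.662252
(z*sigma/E)^2 ≈ 113.683610
round up: n = 114

114


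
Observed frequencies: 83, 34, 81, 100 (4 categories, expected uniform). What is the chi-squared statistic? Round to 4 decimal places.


chi2 = sum((O-E)^2/E), E = total/4
total = 298, E = 298/4 = 74.5
(83 - 74.5)^2 / 74.5 = 72.25 / 74.5 = 289/298 ≈ 0.969799
(34 - 74.5)^2 / 74.5 = 1640.25 / 74.5 = 6561/298 ≈ 22.016779
(81 - 74.5)^2 / 74.5 = 42.25 / 74.5 = 169/298 ≈ 0.567114
(100 - 74.5)^2 / 74.5 = 650.25 / 74.5 = 2601/298 ≈ 8.728188
chi2 = 4810/149 ≈ 32.281879

32.2819


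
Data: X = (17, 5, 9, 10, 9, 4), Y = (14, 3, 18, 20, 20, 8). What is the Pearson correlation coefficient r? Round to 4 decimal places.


r = sum((xi-xbar)(yi-ybar)) / sqrt(sum((xi-xbar)^2) * sum((yi-ybar)^2))
n = 6, xbar = 54/6 = 9, ybar = 83/6 ≈ 13.833333
Sxy = sum((xi-xbar)(yi-ybar)) = 80
Sxx = sum((xi-xbar)^2) = 106
Syy = sum((yi-ybar)^2) = 1469/6 ≈ 244.833333
sqrt(Sxx*Syy) ≈ 161.097279
r = Sxy / sqrt(Sxx*Syy) = 80 / 161.097279 ≈ 0.496594

0.4966


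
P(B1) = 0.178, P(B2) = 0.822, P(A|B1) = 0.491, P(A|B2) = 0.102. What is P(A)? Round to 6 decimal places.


P(A) = P(A|B1)*P(B1) + P(A|B2)*P(B2)
P(A|B1)*P(B1) = 0.491 * 0.178 = 0.087398
P(A|B2)*P(B2) = 0.102 * 0.822 = 0.083844
P(A) = 0.087398 + 0.083844 = 0.171242

0.171242


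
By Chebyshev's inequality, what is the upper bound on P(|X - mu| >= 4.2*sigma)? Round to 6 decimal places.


P <= 1/k^2
k^2 = 4.2^2 = 17.64
1/k^2 = 1 / 17.64 = 25/441 ≈ 0.05668934

0.056689


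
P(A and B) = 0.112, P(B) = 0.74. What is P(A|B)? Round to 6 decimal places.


P(A|B) = P(A and B) / P(B) = 0.112 / 0.74 = 28/185 ≈ 0.15135135

0.151351


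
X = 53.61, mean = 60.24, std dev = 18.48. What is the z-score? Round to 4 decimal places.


z = (X - mu) / sigma
X - mu = 53.61 - 60.24 = -6.63
z = -6.63 / 18.48 = -221/616 ≈ -0.358766

-0.3588


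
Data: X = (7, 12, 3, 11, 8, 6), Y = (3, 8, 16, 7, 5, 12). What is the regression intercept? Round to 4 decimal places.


a = ybar - b*xbar, where b = sum((xi-xbar)(yi-ybar)) / sum((xi-xbar)^2)
n = 6, xbar = 47/6 ≈ 7.833333, ybar = 51/6 = 8.5
Sxy = sum((xi-xbar)(yi-ybar)) = -45.5
Sxx = sum((xi-xbar)^2) = 329/6 ≈ 54.833333
b = Sxy / Sxx = -39/47 ≈ -0.829787
a = 8.5 - (-0.829787) * 7.833333 = 15

15.0000


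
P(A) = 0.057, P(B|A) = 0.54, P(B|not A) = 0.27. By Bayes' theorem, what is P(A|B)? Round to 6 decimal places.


P(A|B) = P(B|A)*P(A) / P(B), P(B) = P(B|A)*P(A) + P(B|not A)*P(not A)
P(B|A)*P(A) = 0.54 * 0.057 = 0.03078
P(B|not A)*P(not A) = 0.27 * 0.943 = 0.25461
P(B) = 0.03078 + 0.25461 = 0.28539
P(A|B) = 0.03078 / 0.28539 = 114/1057 ≈ 0.10785241

0.107852


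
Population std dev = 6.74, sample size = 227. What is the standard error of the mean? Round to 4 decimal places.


SE = sigma / sqrt(n)
sqrt(227) ≈ 15.066519
SE = 6.74 / 15.066519 ≈ 0.447350

0.4473


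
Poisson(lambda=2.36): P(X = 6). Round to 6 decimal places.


P = e^(-lam) * lam^k / k!
e^(-2.36) ≈ 0.09442022
lam^k = 2.36^6 ≈ 172.771466
k! = 6! = 720
P = 0.09442022 * 172.771466 / 720 ≈ 0.022657

0.022657


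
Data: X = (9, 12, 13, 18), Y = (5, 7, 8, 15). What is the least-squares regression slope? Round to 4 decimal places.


b = sum((xi-xbar)(yi-ybar)) / sum((xi-xbar)^2)
n = 4, xbar = 52/4 = 13, ybar = 35/4 = 8.75
Sxy = sum((xi-xbar)(yi-ybar)) = 48
Sxx = sum((xi-xbar)^2) = 42
b = Sxy / Sxx = 8/7 ≈ 1.142857

1.1429


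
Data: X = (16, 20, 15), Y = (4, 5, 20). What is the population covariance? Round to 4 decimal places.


Cov = (1/n)*sum((xi-xbar)(yi-ybar))
n = 3, xbar = 51/3 = 17, ybar = 29/3 ≈ 9.666667
sum((xi-xbar)(yi-ybar)) = -29
Cov = -29 / 3 = -29/3 ≈ -9.666667

-9.6667


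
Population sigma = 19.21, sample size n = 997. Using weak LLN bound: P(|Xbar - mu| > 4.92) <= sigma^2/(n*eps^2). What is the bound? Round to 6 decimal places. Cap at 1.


bound = min(1, sigma^2/(n*eps^2))
sigma^2 = 19.21^2 = 369.0241
n*eps^2 = 997 * 4.92^2 = 997 * 24.2064 = 24133.7808
sigma^2/(n*eps^2) = 369.0241 / 24133.7808 ≈ 0.01529077

0.015291


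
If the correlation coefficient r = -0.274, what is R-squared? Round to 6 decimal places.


R^2 = r^2 = (-0.274)^2 = 0.075076

0.075076


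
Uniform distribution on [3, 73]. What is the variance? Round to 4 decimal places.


Var = (b-a)^2 / 12
(b-a)^2 = (73 - 3)^2 = 4900
Var = 4900/12 ≈ 408.333333

408.3333


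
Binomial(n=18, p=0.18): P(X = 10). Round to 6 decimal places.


P = C(n,k) * p^k * (1-p)^(n-k)
C(18,10) = 43758
p^k = 0.18^10 ≈ 0.00000003570467
(1-p)^(n-k) = 0.82^8 ≈ 0.2044141
P = 43758 * 0.00000003570467 * 0.2044141 ≈ 0.000319

0.000319


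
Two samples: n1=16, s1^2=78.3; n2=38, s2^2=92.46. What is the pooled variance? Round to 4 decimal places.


sp^2 = ((n1-1)*s1^2 + (n2-1)*s2^2)/(n1+n2-2)
(n1-1)*s1^2 = 15 * 78.3 = 1174.5
(n2-1)*s2^2 = 37 * 92.46 = 3421.02
numerator = 1174.5 + 3421.02 = 4595.52
n1+n2-2 = 52
sp^2 = 4595.52 / 52 = 28722/325 ≈ 88.375385

88.3754


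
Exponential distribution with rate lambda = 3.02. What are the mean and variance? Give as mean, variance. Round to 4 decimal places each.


mean = 1/lam, var = 1/lam^2
mean = 1 / 3.02 = 50/151 ≈ 0.331126
lam^2 = 3.02^2 = 9.1204
var = 1 / 9.1204 ≈ 0.109644

0.3311, 0.1096


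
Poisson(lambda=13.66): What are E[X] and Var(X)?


E[X] = Var(X) = lambda = 13.66

13.66, 13.66


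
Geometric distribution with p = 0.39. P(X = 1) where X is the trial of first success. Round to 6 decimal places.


P = (1-p)^(k-1) * p
(1-p)^(k-1) = 0.61^0 = 1
P = 1 * 0.39 = 0.39

0.390000


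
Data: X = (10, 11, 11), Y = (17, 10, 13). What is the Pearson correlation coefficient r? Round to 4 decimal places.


r = sum((xi-xbar)(yi-ybar)) / sqrt(sum((xi-xbar)^2) * sum((yi-ybar)^2))
n = 3, xbar = 32/3 ≈ 10.666667, ybar = 40/3 ≈ 13.333333
Sxy = sum((xi-xbar)(yi-ybar)) = -11/3 ≈ -3.666667
Sxx = sum((xi-xbar)^2) = 2/3 ≈ 0.666667
Syy = sum((yi-ybar)^2) = 74/3 ≈ 24.666667
sqrt(Sxx*Syy) ≈ 4.055175
r = Sxy / sqrt(Sxx*Syy) = -3.666667 / 4.055175 ≈ -0.904194

-0.9042


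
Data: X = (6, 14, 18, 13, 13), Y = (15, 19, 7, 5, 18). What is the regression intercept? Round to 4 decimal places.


a = ybar - b*xbar, where b = sum((xi-xbar)(yi-ybar)) / sum((xi-xbar)^2)
n = 5, xbar = 64/5 = 12.8, ybar = 64/5 = 12.8
Sxy = sum((xi-xbar)(yi-ybar)) = -38.2
Sxx = sum((xi-xbar)^2) = 74.8
b = Sxy / Sxx = -191/374 ≈ -0.510695
a = 12.8 - (-0.510695) * 12.8 = 3616/187 ≈ 19.336898

19.3369


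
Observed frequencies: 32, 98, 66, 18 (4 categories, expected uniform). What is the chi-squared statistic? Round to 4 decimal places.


chi2 = sum((O-E)^2/E), E = total/4
total = 214, E = 214/4 = 53.5
(32 - 53.5)^2 / 53.5 = 462.25 / 53.5 = 1849/214 ≈ 8.640187
(98 - 53.5)^2 / 53.5 = 1980.25 / 53.5 = 7921/214 ≈ 37.014019
(66 - 53.5)^2 / 53.5 = 156.25 / 53.5 = 625/214 ≈ 2.920561
(18 - 53.5)^2 / 53.5 = 1260.25 / 53.5 = 5041/214 ≈ 23.556075
chi2 = 7718/107 ≈ 72.130841

72.1308


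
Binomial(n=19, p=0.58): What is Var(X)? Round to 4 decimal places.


Var = n*p*(1-p) = 19 * 0.58 * 0.42 = 4.6284

4.6284


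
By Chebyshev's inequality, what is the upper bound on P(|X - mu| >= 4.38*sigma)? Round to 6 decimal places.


P <= 1/k^2
k^2 = 4.38^2 = 19.1844
1/k^2 = 1 / 19.1844 ≈ 0.05212569

0.052126


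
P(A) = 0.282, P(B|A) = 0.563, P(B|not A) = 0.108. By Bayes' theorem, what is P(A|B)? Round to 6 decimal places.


P(A|B) = P(B|A)*P(A) / P(B), P(B) = P(B|A)*P(A) + P(B|not A)*P(not A)
P(B|A)*P(A) = 0.563 * 0.282 = 0.158766
P(B|not A)*P(not A) = 0.108 * 0.718 = 0.077544
P(B) = 0.158766 + 0.077544 = 0.23631
P(A|B) = 0.158766 / 0.23631 ≈ 0.67185477

0.671855


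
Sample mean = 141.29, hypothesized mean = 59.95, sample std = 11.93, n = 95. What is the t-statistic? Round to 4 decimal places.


t = (xbar - mu0) / (s/sqrt(n))
xbar - mu0 = 141.29 - 59.95 = 81.34
sqrt(95) ≈ 9.74679434
s/sqrt(n) = 11.93 / 9.74679434 ≈ 1.22399217
t = 81.34 / 1.22399217 ≈ 66.454673

66.4547


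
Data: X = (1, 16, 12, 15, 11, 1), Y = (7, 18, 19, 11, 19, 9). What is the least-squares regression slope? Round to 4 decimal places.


b = sum((xi-xbar)(yi-ybar)) / sum((xi-xbar)^2)
n = 6, xbar = 56/6 = 28/3 ≈ 9.333333, ybar = 83/6 ≈ 13.833333
Sxy = sum((xi-xbar)(yi-ybar)) = 394/3 ≈ 131.333333
Sxx = sum((xi-xbar)^2) = 676/3 ≈ 225.333333
b = Sxy / Sxx = 197/338 ≈ 0.582840

0.5828


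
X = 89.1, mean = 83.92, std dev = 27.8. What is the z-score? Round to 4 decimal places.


z = (X - mu) / sigma
X - mu = 89.1 - 83.92 = 5.18
z = 5.18 / 27.8 = 259/1390 ≈ 0.186331

0.1863


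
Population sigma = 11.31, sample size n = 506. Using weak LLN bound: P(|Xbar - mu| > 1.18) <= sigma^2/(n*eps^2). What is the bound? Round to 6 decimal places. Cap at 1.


bound = min(1, sigma^2/(n*eps^2))
sigma^2 = 11.31^2 = 127.9161
n*eps^2 = 506 * 1.18^2 = 506 * 1.3924 = 704.5544
sigma^2/(n*eps^2) = 127.9161 / 704.5544 ≈ 0.18155603

0.181556


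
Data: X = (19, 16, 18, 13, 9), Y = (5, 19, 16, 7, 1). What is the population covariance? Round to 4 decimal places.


Cov = (1/n)*sum((xi-xbar)(yi-ybar))
n = 5, xbar = 75/5 = 15, ybar = 48/5 = 9.6
sum((xi-xbar)(yi-ybar)) = 67
Cov = 67 / 5 = 13.4

13.4000


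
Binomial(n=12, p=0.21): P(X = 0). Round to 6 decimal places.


P = C(n,k) * p^k * (1-p)^(n-k)
C(12,0) = 1
p^k = 0.21^0 = 1
(1-p)^(n-k) = 0.79^12 ≈ 0.05909151
P = 1 * 1 * 0.05909151 ≈ 0.059092

0.059092


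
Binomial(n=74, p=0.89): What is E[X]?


E[X] = n*p = 74 * 0.89 = 65.86

65.86


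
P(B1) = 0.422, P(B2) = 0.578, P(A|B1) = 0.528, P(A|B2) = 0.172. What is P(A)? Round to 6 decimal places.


P(A) = P(A|B1)*P(B1) + P(A|B2)*P(B2)
P(A|B1)*P(B1) = 0.528 * 0.422 = 0.222816
P(A|B2)*P(B2) = 0.172 * 0.578 = 0.099416
P(A) = 0.222816 + 0.099416 = 0.322232

0.322232


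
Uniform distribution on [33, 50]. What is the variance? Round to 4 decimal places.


Var = (b-a)^2 / 12
(b-a)^2 = (50 - 33)^2 = 289
Var = 289/12 ≈ 24.083333

24.0833


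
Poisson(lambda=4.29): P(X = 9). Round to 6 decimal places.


P = e^(-lam) * lam^k / k!
e^(-4.29) ≈ 0.01370493
lam^k = 4.29^9 ≈ 492170.557241
k! = 9! = 362880
P = 0.01370493 * 492170.557241 / 362880 ≈ 0.018588

0.018588


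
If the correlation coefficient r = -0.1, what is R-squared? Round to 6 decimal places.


R^2 = r^2 = (-0.1)^2 = 0.01

0.010000


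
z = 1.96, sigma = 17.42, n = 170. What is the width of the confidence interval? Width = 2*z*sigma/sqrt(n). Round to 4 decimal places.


width = 2*z*sigma/sqrt(n)
2*z*sigma = 2 * 1.96 * 17.42 = 68.2864
sqrt(170) ≈ 13.038405
width = 68.2864 / 13.038405 ≈ 5.237328

5.2373


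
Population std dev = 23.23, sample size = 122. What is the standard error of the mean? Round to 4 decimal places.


SE = sigma / sqrt(n)
sqrt(122) ≈ 11.045361
SE = 23.23 / 11.045361 ≈ 2.103145

2.1031


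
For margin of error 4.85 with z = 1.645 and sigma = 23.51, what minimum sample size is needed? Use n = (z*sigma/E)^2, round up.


z*sigma/E = 1.645 * 23.51 / 4.85 ≈ 7.974010
(z*sigma/E)^2 ≈ 63.584840
round up: n = 64

64


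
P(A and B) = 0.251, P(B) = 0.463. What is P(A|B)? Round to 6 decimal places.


P(A|B) = P(A and B) / P(B) = 0.251 / 0.463 = 251/463 ≈ 0.54211663

0.542117


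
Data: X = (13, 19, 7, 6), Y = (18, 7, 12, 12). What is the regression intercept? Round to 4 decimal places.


a = ybar - b*xbar, where b = sum((xi-xbar)(yi-ybar)) / sum((xi-xbar)^2)
n = 4, xbar = 45/4 = 11.25, ybar = 49/4 = 12.25
Sxy = sum((xi-xbar)(yi-ybar)) = -28.25
Sxx = sum((xi-xbar)^2) = 108.75
b = Sxy / Sxx = -113/435 ≈ -0.259770
a = 12.25 - (-0.259770) * 11.25 = 440/29 ≈ 15.172414

15.1724


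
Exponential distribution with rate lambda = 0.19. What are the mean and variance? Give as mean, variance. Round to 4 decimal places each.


mean = 1/lam, var = 1/lam^2
mean = 1 / 0.19 = 100/19 ≈ 5.263158
lam^2 = 0.19^2 = 0.0361
var = 1 / 0.0361 = 10000/361 ≈ 27.700831

5.2632, 27.7008


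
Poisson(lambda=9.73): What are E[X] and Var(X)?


E[X] = Var(X) = lambda = 9.73

9.73, 9.73


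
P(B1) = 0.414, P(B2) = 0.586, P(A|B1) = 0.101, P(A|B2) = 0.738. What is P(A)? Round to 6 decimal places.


P(A) = P(A|B1)*P(B1) + P(A|B2)*P(B2)
P(A|B1)*P(B1) = 0.101 * 0.414 = 0.041814
P(A|B2)*P(B2) = 0.738 * 0.586 = 0.432468
P(A) = 0.041814 + 0.432468 = 0.474282

0.474282


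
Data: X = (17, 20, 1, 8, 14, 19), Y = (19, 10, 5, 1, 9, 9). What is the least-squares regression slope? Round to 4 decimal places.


b = sum((xi-xbar)(yi-ybar)) / sum((xi-xbar)^2)
n = 6, xbar = 79/6 ≈ 13.166667, ybar = 53/6 ≈ 8.833333
Sxy = sum((xi-xbar)(yi-ybar)) = 811/6 ≈ 135.166667
Sxx = sum((xi-xbar)^2) = 1625/6 ≈ 270.833333
b = Sxy / Sxx = 811/1625 ≈ 0.499077

0.4991


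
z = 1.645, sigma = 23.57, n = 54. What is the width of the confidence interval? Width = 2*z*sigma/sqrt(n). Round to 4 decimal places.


width = 2*z*sigma/sqrt(n)
2*z*sigma = 2 * 1.645 * 23.57 = 77.5453
sqrt(54) ≈ 7.348469
width = 77.5453 / 7.348469 ≈ 10.552579

10.5526


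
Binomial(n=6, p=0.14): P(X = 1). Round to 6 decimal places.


P = C(n,k) * p^k * (1-p)^(n-k)
C(6,1) = 6
p^k = 0.14^1 = 0.14
(1-p)^(n-k) = 0.86^5 ≈ 0.4704270
P = 6 * 0.14 * 0.4704270 ≈ 0.395159

0.395159


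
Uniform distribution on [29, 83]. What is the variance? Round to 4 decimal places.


Var = (b-a)^2 / 12
(b-a)^2 = (83 - 29)^2 = 2916
Var = 2916/12 = 243

243.0000
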